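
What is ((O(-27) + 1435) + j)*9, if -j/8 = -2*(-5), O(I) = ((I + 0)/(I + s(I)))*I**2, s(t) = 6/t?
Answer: 4582098/245 ≈ 18702.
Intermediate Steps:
O(I) = I**3/(I + 6/I) (O(I) = ((I + 0)/(I + 6/I))*I**2 = (I/(I + 6/I))*I**2 = I**3/(I + 6/I))
j = -80 (j = -(-16)*(-5) = -8*10 = -80)
((O(-27) + 1435) + j)*9 = (((-27)**4/(6 + (-27)**2) + 1435) - 80)*9 = ((531441/(6 + 729) + 1435) - 80)*9 = ((531441/735 + 1435) - 80)*9 = ((531441*(1/735) + 1435) - 80)*9 = ((177147/245 + 1435) - 80)*9 = (528722/245 - 80)*9 = (509122/245)*9 = 4582098/245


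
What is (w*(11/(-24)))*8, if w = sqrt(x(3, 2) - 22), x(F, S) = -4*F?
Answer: -11*I*sqrt(34)/3 ≈ -21.38*I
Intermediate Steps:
w = I*sqrt(34) (w = sqrt(-4*3 - 22) = sqrt(-12 - 22) = sqrt(-34) = I*sqrt(34) ≈ 5.8309*I)
(w*(11/(-24)))*8 = ((I*sqrt(34))*(11/(-24)))*8 = ((I*sqrt(34))*(11*(-1/24)))*8 = ((I*sqrt(34))*(-11/24))*8 = -11*I*sqrt(34)/24*8 = -11*I*sqrt(34)/3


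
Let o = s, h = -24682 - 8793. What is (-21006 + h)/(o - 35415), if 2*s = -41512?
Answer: 54481/56171 ≈ 0.96991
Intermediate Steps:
h = -33475
s = -20756 (s = (½)*(-41512) = -20756)
o = -20756
(-21006 + h)/(o - 35415) = (-21006 - 33475)/(-20756 - 35415) = -54481/(-56171) = -54481*(-1/56171) = 54481/56171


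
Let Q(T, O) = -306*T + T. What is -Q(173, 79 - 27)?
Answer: 52765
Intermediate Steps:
Q(T, O) = -305*T
-Q(173, 79 - 27) = -(-305)*173 = -1*(-52765) = 52765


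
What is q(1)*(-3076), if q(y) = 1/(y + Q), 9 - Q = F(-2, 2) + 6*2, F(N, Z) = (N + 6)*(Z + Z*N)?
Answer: -1538/3 ≈ -512.67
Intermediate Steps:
F(N, Z) = (6 + N)*(Z + N*Z)
Q = 5 (Q = 9 - (2*(6 + (-2)² + 7*(-2)) + 6*2) = 9 - (2*(6 + 4 - 14) + 12) = 9 - (2*(-4) + 12) = 9 - (-8 + 12) = 9 - 1*4 = 9 - 4 = 5)
q(y) = 1/(5 + y) (q(y) = 1/(y + 5) = 1/(5 + y))
q(1)*(-3076) = -3076/(5 + 1) = -3076/6 = (⅙)*(-3076) = -1538/3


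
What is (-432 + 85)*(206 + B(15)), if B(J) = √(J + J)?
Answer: -71482 - 347*√30 ≈ -73383.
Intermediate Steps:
B(J) = √2*√J (B(J) = √(2*J) = √2*√J)
(-432 + 85)*(206 + B(15)) = (-432 + 85)*(206 + √2*√15) = -347*(206 + √30) = -71482 - 347*√30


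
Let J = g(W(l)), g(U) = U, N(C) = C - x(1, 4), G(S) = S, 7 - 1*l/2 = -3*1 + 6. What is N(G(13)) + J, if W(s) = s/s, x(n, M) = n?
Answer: 13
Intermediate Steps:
l = 8 (l = 14 - 2*(-3*1 + 6) = 14 - 2*(-3 + 6) = 14 - 2*3 = 14 - 6 = 8)
N(C) = -1 + C (N(C) = C - 1*1 = C - 1 = -1 + C)
W(s) = 1
J = 1
N(G(13)) + J = (-1 + 13) + 1 = 12 + 1 = 13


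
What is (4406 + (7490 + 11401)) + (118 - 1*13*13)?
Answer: 23246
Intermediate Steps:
(4406 + (7490 + 11401)) + (118 - 1*13*13) = (4406 + 18891) + (118 - 13*13) = 23297 + (118 - 1*169) = 23297 + (118 - 169) = 23297 - 51 = 23246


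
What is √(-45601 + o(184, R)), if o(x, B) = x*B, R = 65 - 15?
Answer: I*√36401 ≈ 190.79*I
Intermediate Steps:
R = 50
o(x, B) = B*x
√(-45601 + o(184, R)) = √(-45601 + 50*184) = √(-45601 + 9200) = √(-36401) = I*√36401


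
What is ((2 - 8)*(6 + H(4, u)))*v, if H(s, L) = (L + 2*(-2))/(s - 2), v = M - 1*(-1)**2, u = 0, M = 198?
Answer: -4728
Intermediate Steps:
v = 197 (v = 198 - 1*(-1)**2 = 198 - 1*1 = 198 - 1 = 197)
H(s, L) = (-4 + L)/(-2 + s) (H(s, L) = (L - 4)/(-2 + s) = (-4 + L)/(-2 + s))
((2 - 8)*(6 + H(4, u)))*v = ((2 - 8)*(6 + (-4 + 0)/(-2 + 4)))*197 = -6*(6 - 4/2)*197 = -6*(6 + (1/2)*(-4))*197 = -6*(6 - 2)*197 = -6*4*197 = -24*197 = -4728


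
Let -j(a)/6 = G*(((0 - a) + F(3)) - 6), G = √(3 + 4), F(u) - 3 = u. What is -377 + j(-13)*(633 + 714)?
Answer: -377 - 105066*√7 ≈ -2.7836e+5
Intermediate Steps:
F(u) = 3 + u
G = √7 ≈ 2.6458
j(a) = 6*a*√7 (j(a) = -6*√7*(((0 - a) + (3 + 3)) - 6) = -6*√7*((-a + 6) - 6) = -6*√7*((6 - a) - 6) = -6*√7*(-a) = -(-6)*a*√7 = 6*a*√7)
-377 + j(-13)*(633 + 714) = -377 + (6*(-13)*√7)*(633 + 714) = -377 - 78*√7*1347 = -377 - 105066*√7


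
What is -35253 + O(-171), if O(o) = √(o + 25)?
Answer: -35253 + I*√146 ≈ -35253.0 + 12.083*I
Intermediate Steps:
O(o) = √(25 + o)
-35253 + O(-171) = -35253 + √(25 - 171) = -35253 + √(-146) = -35253 + I*√146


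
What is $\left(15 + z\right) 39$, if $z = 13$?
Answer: $1092$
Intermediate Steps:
$\left(15 + z\right) 39 = \left(15 + 13\right) 39 = 28 \cdot 39 = 1092$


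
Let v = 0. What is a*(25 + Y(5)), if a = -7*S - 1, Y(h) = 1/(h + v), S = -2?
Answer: 1638/5 ≈ 327.60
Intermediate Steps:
Y(h) = 1/h (Y(h) = 1/(h + 0) = 1/h)
a = 13 (a = -7*(-2) - 1 = 14 - 1 = 13)
a*(25 + Y(5)) = 13*(25 + 1/5) = 13*(25 + ⅕) = 13*(126/5) = 1638/5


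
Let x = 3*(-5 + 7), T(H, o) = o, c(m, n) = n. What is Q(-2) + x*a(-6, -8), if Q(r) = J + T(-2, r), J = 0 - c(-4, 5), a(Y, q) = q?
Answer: -55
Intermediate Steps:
x = 6 (x = 3*2 = 6)
J = -5 (J = 0 - 1*5 = 0 - 5 = -5)
Q(r) = -5 + r
Q(-2) + x*a(-6, -8) = (-5 - 2) + 6*(-8) = -7 - 48 = -55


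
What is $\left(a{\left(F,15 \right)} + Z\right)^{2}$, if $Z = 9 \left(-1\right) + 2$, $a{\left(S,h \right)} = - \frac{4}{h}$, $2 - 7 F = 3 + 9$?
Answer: $\frac{11881}{225} \approx 52.804$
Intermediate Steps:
$F = - \frac{10}{7}$ ($F = \frac{2}{7} - \frac{3 + 9}{7} = \frac{2}{7} - \frac{12}{7} = - \frac{10}{7} \approx -1.4286$)
$Z = -7$ ($Z = -9 + 2 = -7$)
$\left(a{\left(F,15 \right)} + Z\right)^{2} = \left(- \frac{4}{15} - 7\right)^{2} = \left(- \frac{109}{15}\right)^{2} = \frac{11881}{225}$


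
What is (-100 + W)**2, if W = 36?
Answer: 4096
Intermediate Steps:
(-100 + W)**2 = (-100 + 36)**2 = (-64)**2 = 4096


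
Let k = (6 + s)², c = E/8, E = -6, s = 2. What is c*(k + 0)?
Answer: -48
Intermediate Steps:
c = -¾ (c = -6/8 = -6*⅛ = -¾ ≈ -0.75000)
k = 64 (k = (6 + 2)² = 8² = 64)
c*(k + 0) = -3*(64 + 0)/4 = -¾*64 = -48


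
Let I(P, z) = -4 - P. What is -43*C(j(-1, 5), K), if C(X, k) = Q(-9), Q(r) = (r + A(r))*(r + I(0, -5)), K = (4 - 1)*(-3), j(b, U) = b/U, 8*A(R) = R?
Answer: -45279/8 ≈ -5659.9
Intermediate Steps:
A(R) = R/8
K = -9 (K = 3*(-3) = -9)
Q(r) = 9*r*(-4 + r)/8 (Q(r) = (r + r/8)*(r + (-4 - 1*0)) = (9*r/8)*(r + (-4 + 0)) = (9*r/8)*(r - 4) = (9*r/8)*(-4 + r) = 9*r*(-4 + r)/8)
C(X, k) = 1053/8 (C(X, k) = (9/8)*(-9)*(-4 - 9) = (9/8)*(-9)*(-13) = 1053/8)
-43*C(j(-1, 5), K) = -43*1053/8 = -45279/8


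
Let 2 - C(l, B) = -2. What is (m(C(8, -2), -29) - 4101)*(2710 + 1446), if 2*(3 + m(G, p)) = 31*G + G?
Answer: -16790240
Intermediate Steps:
C(l, B) = 4 (C(l, B) = 2 - 1*(-2) = 2 + 2 = 4)
m(G, p) = -3 + 16*G (m(G, p) = -3 + (31*G + G)/2 = -3 + (32*G)/2 = -3 + 16*G)
(m(C(8, -2), -29) - 4101)*(2710 + 1446) = ((-3 + 16*4) - 4101)*(2710 + 1446) = ((-3 + 64) - 4101)*4156 = (61 - 4101)*4156 = -4040*4156 = -16790240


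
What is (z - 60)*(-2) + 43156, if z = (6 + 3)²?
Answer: 43114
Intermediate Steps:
z = 81 (z = 9² = 81)
(z - 60)*(-2) + 43156 = (81 - 60)*(-2) + 43156 = 21*(-2) + 43156 = -42 + 43156 = 43114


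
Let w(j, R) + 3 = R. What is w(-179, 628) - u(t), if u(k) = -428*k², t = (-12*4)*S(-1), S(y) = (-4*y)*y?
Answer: 15778417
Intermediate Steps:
w(j, R) = -3 + R
S(y) = -4*y²
t = 192 (t = (-12*4)*(-4*(-1)²) = -(-192) = -48*(-4) = 192)
w(-179, 628) - u(t) = (-3 + 628) - (-428)*192² = 625 - (-428)*36864 = 625 - 1*(-15777792) = 625 + 15777792 = 15778417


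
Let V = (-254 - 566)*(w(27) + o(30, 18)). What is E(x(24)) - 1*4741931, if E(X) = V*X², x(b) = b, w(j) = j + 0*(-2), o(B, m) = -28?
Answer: -4269611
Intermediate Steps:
w(j) = j (w(j) = j + 0 = j)
V = 820 (V = (-254 - 566)*(27 - 28) = -820*(-1) = 820)
E(X) = 820*X²
E(x(24)) - 1*4741931 = 820*24² - 1*4741931 = 820*576 - 4741931 = 472320 - 4741931 = -4269611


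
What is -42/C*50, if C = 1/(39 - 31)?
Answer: -16800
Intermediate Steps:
C = ⅛ (C = 1/8 = ⅛ ≈ 0.12500)
-42/C*50 = -42/⅛*50 = -42*8*50 = -336*50 = -16800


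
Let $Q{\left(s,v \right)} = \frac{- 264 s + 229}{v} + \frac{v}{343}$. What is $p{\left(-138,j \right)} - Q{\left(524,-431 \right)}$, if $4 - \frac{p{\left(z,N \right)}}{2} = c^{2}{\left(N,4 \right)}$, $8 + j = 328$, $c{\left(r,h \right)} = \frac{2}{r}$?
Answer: $- \frac{588829280633}{1892262400} \approx -311.18$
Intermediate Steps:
$j = 320$ ($j = -8 + 328 = 320$)
$Q{\left(s,v \right)} = \frac{v}{343} + \frac{229 - 264 s}{v}$ ($Q{\left(s,v \right)} = \frac{229 - 264 s}{v} + v \frac{1}{343} = \frac{229 - 264 s}{v} + \frac{v}{343} = \frac{v}{343} + \frac{229 - 264 s}{v}$)
$p{\left(z,N \right)} = 8 - \frac{8}{N^{2}}$ ($p{\left(z,N \right)} = 8 - 2 \left(\frac{2}{N}\right)^{2} = 8 - 2 \frac{4}{N^{2}} = 8 - \frac{8}{N^{2}}$)
$p{\left(-138,j \right)} - Q{\left(524,-431 \right)} = \left(8 - \frac{8}{102400}\right) - \frac{78547 + \left(-431\right)^{2} - 47449248}{343 \left(-431\right)} = \left(8 - \frac{1}{12800}\right) - \frac{1}{343} \left(- \frac{1}{431}\right) \left(78547 + 185761 - 47449248\right) = \left(8 - \frac{1}{12800}\right) - \frac{1}{343} \left(- \frac{1}{431}\right) \left(-47184940\right) = \frac{102399}{12800} - \frac{47184940}{147833} = - \frac{588829280633}{1892262400}$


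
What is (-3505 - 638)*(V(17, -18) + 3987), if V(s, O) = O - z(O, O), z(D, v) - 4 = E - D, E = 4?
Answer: -16335849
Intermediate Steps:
z(D, v) = 8 - D (z(D, v) = 4 + (4 - D) = 8 - D)
V(s, O) = -8 + 2*O (V(s, O) = O - (8 - O) = O + (-8 + O) = -8 + 2*O)
(-3505 - 638)*(V(17, -18) + 3987) = (-3505 - 638)*((-8 + 2*(-18)) + 3987) = -4143*((-8 - 36) + 3987) = -4143*(-44 + 3987) = -4143*3943 = -16335849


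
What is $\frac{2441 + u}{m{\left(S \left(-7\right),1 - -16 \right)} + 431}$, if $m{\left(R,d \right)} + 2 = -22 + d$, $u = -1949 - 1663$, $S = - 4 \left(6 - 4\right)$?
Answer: $- \frac{1171}{424} \approx -2.7618$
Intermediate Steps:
$S = -8$ ($S = \left(-4\right) 2 = -8$)
$u = -3612$
$m{\left(R,d \right)} = -24 + d$ ($m{\left(R,d \right)} = -2 + \left(-22 + d\right) = -24 + d$)
$\frac{2441 + u}{m{\left(S \left(-7\right),1 - -16 \right)} + 431} = \frac{2441 - 3612}{\left(-24 + \left(1 - -16\right)\right) + 431} = - \frac{1171}{\left(-24 + \left(1 + 16\right)\right) + 431} = - \frac{1171}{\left(-24 + 17\right) + 431} = - \frac{1171}{-7 + 431} = - \frac{1171}{424}$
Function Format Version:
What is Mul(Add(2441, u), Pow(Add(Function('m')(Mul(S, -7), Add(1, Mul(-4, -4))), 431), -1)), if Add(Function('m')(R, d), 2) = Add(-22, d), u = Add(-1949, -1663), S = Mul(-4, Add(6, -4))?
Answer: Rational(-1171, 424) ≈ -2.7618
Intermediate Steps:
S = -8 (S = Mul(-4, 2) = -8)
u = -3612
Function('m')(R, d) = Add(-24, d) (Function('m')(R, d) = Add(-2, Add(-22, d)) = Add(-24, d))
Mul(Add(2441, u), Pow(Add(Function('m')(Mul(S, -7), Add(1, Mul(-4, -4))), 431), -1)) = Mul(Add(2441, -3612), Pow(Add(Add(-24, Add(1, Mul(-4, -4))), 431), -1)) = Mul(-1171, Pow(Add(Add(-24, Add(1, 16)), 431), -1)) = Mul(-1171, Pow(Add(Add(-24, 17), 431), -1)) = Mul(-1171, Pow(Add(-7, 431), -1)) = Mul(-1171, Pow(424, -1)) = Mul(-1171, Rational(1, 424)) = Rational(-1171, 424)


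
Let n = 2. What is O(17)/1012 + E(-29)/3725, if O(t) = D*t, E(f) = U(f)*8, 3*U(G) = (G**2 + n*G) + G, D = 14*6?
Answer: 5515571/2827275 ≈ 1.9508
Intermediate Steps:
D = 84
U(G) = G + G**2/3 (U(G) = ((G**2 + 2*G) + G)/3 = (G**2 + 3*G)/3 = G + G**2/3)
E(f) = 8*f*(3 + f)/3 (E(f) = (f*(3 + f)/3)*8 = 8*f*(3 + f)/3)
O(t) = 84*t
O(17)/1012 + E(-29)/3725 = (84*17)/1012 + ((8/3)*(-29)*(3 - 29))/3725 = 1428*(1/1012) + ((8/3)*(-29)*(-26))*(1/3725) = 357/253 + (6032/3)*(1/3725) = 357/253 + 6032/11175 = 5515571/2827275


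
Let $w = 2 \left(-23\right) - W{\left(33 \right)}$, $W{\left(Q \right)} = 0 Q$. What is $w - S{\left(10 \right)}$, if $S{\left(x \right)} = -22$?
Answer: $-24$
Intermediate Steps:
$W{\left(Q \right)} = 0$
$w = -46$ ($w = 2 \left(-23\right) - 0 = -46 + 0 = -46$)
$w - S{\left(10 \right)} = -46 - -22 = -46 + 22 = -24$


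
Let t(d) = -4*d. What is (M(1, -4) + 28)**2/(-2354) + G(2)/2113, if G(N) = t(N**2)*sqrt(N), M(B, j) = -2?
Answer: -338/1177 - 16*sqrt(2)/2113 ≈ -0.29788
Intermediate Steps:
G(N) = -4*N**(5/2) (G(N) = (-4*N**2)*sqrt(N) = -4*N**(5/2))
(M(1, -4) + 28)**2/(-2354) + G(2)/2113 = (-2 + 28)**2/(-2354) - 16*sqrt(2)/2113 = 26**2*(-1/2354) - 16*sqrt(2)*(1/2113) = 676*(-1/2354) - 16*sqrt(2)*(1/2113) = -338/1177 - 16*sqrt(2)/2113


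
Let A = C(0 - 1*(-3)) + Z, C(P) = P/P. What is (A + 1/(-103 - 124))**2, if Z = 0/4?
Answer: 51076/51529 ≈ 0.99121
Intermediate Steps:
C(P) = 1
Z = 0 (Z = 0*(1/4) = 0)
A = 1 (A = 1 + 0 = 1)
(A + 1/(-103 - 124))**2 = (1 + 1/(-103 - 124))**2 = (1 + 1/(-227))**2 = (1 - 1/227)**2 = (226/227)**2 = 51076/51529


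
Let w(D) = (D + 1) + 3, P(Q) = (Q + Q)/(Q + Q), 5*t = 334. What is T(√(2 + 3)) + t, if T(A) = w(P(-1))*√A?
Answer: 334/5 + 5*5^(¼) ≈ 74.277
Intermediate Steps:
t = 334/5 (t = (⅕)*334 = 334/5 ≈ 66.800)
P(Q) = 1 (P(Q) = (2*Q)/((2*Q)) = (2*Q)*(1/(2*Q)) = 1)
w(D) = 4 + D (w(D) = (1 + D) + 3 = 4 + D)
T(A) = 5*√A (T(A) = (4 + 1)*√A = 5*√A)
T(√(2 + 3)) + t = 5*√(√(2 + 3)) + 334/5 = 5*√(√5) + 334/5 = 5*5^(¼) + 334/5 = 334/5 + 5*5^(¼)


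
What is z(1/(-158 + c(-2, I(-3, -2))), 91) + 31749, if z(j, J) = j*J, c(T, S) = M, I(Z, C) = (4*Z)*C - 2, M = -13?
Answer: 5428988/171 ≈ 31748.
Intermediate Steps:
I(Z, C) = -2 + 4*C*Z (I(Z, C) = 4*C*Z - 2 = -2 + 4*C*Z)
c(T, S) = -13
z(j, J) = J*j
z(1/(-158 + c(-2, I(-3, -2))), 91) + 31749 = 91/(-158 - 13) + 31749 = 91/(-171) + 31749 = 91*(-1/171) + 31749 = -91/171 + 31749 = 5428988/171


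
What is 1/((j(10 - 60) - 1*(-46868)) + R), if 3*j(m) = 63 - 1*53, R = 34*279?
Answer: 3/169072 ≈ 1.7744e-5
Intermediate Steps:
R = 9486
j(m) = 10/3 (j(m) = (63 - 1*53)/3 = (63 - 53)/3 = (⅓)*10 = 10/3)
1/((j(10 - 60) - 1*(-46868)) + R) = 1/((10/3 - 1*(-46868)) + 9486) = 1/((10/3 + 46868) + 9486) = 1/(140614/3 + 9486) = 1/(169072/3) = 3/169072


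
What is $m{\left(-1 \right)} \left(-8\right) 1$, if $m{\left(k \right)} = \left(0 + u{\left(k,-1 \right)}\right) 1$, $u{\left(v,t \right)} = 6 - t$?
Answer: $-56$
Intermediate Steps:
$m{\left(k \right)} = 7$ ($m{\left(k \right)} = \left(0 + \left(6 - -1\right)\right) 1 = \left(0 + \left(6 + 1\right)\right) 1 = \left(0 + 7\right) 1 = 7 \cdot 1 = 7$)
$m{\left(-1 \right)} \left(-8\right) 1 = 7 \left(-8\right) 1 = \left(-56\right) 1 = -56$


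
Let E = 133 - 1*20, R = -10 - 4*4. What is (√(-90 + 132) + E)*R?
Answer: -2938 - 26*√42 ≈ -3106.5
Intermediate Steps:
R = -26 (R = -10 - 16 = -26)
E = 113 (E = 133 - 20 = 113)
(√(-90 + 132) + E)*R = (√(-90 + 132) + 113)*(-26) = (√42 + 113)*(-26) = (113 + √42)*(-26) = -2938 - 26*√42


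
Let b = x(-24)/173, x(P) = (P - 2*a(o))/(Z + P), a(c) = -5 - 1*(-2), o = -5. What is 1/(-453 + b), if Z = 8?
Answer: -1384/626943 ≈ -0.0022075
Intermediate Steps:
a(c) = -3 (a(c) = -5 + 2 = -3)
x(P) = (6 + P)/(8 + P) (x(P) = (P - 2*(-3))/(8 + P) = (P + 6)/(8 + P) = (6 + P)/(8 + P))
b = 9/1384 (b = ((6 - 24)/(8 - 24))/173 = (-18/(-16))*(1/173) = -1/16*(-18)*(1/173) = (9/8)*(1/173) = 9/1384 ≈ 0.0065029)
1/(-453 + b) = 1/(-453 + 9/1384) = 1/(-626943/1384) = -1384/626943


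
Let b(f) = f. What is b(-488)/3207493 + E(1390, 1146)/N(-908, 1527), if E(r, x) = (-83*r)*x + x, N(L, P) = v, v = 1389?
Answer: -141357289514238/1485069259 ≈ -95186.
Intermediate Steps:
N(L, P) = 1389
E(r, x) = x - 83*r*x (E(r, x) = -83*r*x + x = x - 83*r*x)
b(-488)/3207493 + E(1390, 1146)/N(-908, 1527) = -488/3207493 + (1146*(1 - 83*1390))/1389 = -488*1/3207493 + (1146*(1 - 115370))*(1/1389) = -488/3207493 + (1146*(-115369))*(1/1389) = -488/3207493 - 132212874*1/1389 = -488/3207493 - 44070958/463 = -141357289514238/1485069259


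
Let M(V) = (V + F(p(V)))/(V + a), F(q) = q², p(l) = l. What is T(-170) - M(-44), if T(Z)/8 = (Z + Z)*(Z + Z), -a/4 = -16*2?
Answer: 19420327/21 ≈ 9.2478e+5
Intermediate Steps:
a = 128 (a = -(-64)*2 = -4*(-32) = 128)
T(Z) = 32*Z² (T(Z) = 8*((Z + Z)*(Z + Z)) = 8*((2*Z)*(2*Z)) = 8*(4*Z²) = 32*Z²)
M(V) = (V + V²)/(128 + V) (M(V) = (V + V²)/(V + 128) = (V + V²)/(128 + V))
T(-170) - M(-44) = 32*(-170)² - (-44)*(1 - 44)/(128 - 44) = 32*28900 - (-44)*(-43)/84 = 924800 - (-44)*(-43)/84 = 924800 - 1*473/21 = 924800 - 473/21 = 19420327/21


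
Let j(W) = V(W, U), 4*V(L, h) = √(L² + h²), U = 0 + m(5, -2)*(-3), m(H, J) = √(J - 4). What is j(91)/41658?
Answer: √8227/166632 ≈ 0.00054433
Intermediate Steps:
m(H, J) = √(-4 + J)
U = -3*I*√6 (U = 0 + √(-4 - 2)*(-3) = 0 + √(-6)*(-3) = 0 + (I*√6)*(-3) = 0 - 3*I*√6 = -3*I*√6 ≈ -7.3485*I)
V(L, h) = √(L² + h²)/4
j(W) = √(-54 + W²)/4 (j(W) = √(W² + (-3*I*√6)²)/4 = √(W² - 54)/4 = √(-54 + W²)/4)
j(91)/41658 = (√(-54 + 91²)/4)/41658 = (√(-54 + 8281)/4)*(1/41658) = (√8227/4)*(1/41658) = √8227/166632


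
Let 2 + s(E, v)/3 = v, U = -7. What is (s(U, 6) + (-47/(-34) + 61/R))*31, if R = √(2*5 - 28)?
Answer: 14105/34 - 1891*I*√2/6 ≈ 414.85 - 445.71*I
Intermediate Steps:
s(E, v) = -6 + 3*v
R = 3*I*√2 (R = √(10 - 28) = √(-18) = 3*I*√2 ≈ 4.2426*I)
(s(U, 6) + (-47/(-34) + 61/R))*31 = ((-6 + 3*6) + (-47/(-34) + 61/((3*I*√2))))*31 = ((-6 + 18) + (-47*(-1/34) + 61*(-I*√2/6)))*31 = (12 + (47/34 - 61*I*√2/6))*31 = (455/34 - 61*I*√2/6)*31 = 14105/34 - 1891*I*√2/6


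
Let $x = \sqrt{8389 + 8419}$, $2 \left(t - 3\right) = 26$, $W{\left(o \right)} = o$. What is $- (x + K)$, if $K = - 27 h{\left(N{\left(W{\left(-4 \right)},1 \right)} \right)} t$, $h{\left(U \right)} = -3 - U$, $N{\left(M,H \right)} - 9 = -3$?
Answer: $-3888 - 2 \sqrt{4202} \approx -4017.6$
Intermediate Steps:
$t = 16$ ($t = 3 + \frac{1}{2} \cdot 26 = 3 + 13 = 16$)
$N{\left(M,H \right)} = 6$ ($N{\left(M,H \right)} = 9 - 3 = 6$)
$x = 2 \sqrt{4202}$ ($x = \sqrt{16808} = 2 \sqrt{4202} \approx 129.65$)
$K = 3888$ ($K = - 27 \left(-3 - 6\right) 16 = \left(-27\right) \left(-9\right) 16 = 243 \cdot 16 = 3888$)
$- (x + K) = - (2 \sqrt{4202} + 3888) = - (3888 + 2 \sqrt{4202}) = -3888 - 2 \sqrt{4202}$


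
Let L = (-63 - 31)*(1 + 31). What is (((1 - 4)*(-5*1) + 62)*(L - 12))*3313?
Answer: -770405020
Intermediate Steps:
L = -3008 (L = -94*32 = -3008)
(((1 - 4)*(-5*1) + 62)*(L - 12))*3313 = (((1 - 4)*(-5*1) + 62)*(-3008 - 12))*3313 = ((-3*(-5) + 62)*(-3020))*3313 = ((15 + 62)*(-3020))*3313 = (77*(-3020))*3313 = -232540*3313 = -770405020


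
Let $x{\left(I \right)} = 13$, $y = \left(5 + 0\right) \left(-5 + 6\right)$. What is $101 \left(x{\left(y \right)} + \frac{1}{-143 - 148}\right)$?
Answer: $\frac{381982}{291} \approx 1312.7$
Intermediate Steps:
$y = 5$ ($y = 5 \cdot 1 = 5$)
$101 \left(x{\left(y \right)} + \frac{1}{-143 - 148}\right) = 101 \left(13 + \frac{1}{-143 - 148}\right) = 101 \left(13 + \frac{1}{-291}\right) = 101 \left(13 - \frac{1}{291}\right) = 101 \cdot \frac{3782}{291} = \frac{381982}{291}$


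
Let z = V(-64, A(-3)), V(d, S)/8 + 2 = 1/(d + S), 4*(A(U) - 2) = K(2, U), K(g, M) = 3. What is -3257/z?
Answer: 797965/3952 ≈ 201.91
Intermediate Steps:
A(U) = 11/4 (A(U) = 2 + (¼)*3 = 2 + ¾ = 11/4)
V(d, S) = -16 + 8/(S + d) (V(d, S) = -16 + 8/(d + S) = -16 + 8/(S + d))
z = -3952/245 (z = 8*(1 - 2*11/4 - 2*(-64))/(11/4 - 64) = 8*(1 - 11/2 + 128)/(-245/4) = 8*(-4/245)*(247/2) = -3952/245 ≈ -16.131)
-3257/z = -3257/(-3952/245) = -3257*(-245/3952) = 797965/3952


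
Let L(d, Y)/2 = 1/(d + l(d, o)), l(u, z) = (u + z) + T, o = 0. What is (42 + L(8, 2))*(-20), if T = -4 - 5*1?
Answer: -5920/7 ≈ -845.71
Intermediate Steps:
T = -9 (T = -4 - 5 = -9)
l(u, z) = -9 + u + z (l(u, z) = (u + z) - 9 = -9 + u + z)
L(d, Y) = 2/(-9 + 2*d) (L(d, Y) = 2/(d + (-9 + d + 0)) = 2/(d + (-9 + d)) = 2/(-9 + 2*d))
(42 + L(8, 2))*(-20) = (42 + 2/(-9 + 2*8))*(-20) = (42 + 2/(-9 + 16))*(-20) = (42 + 2/7)*(-20) = (296/7)*(-20) = -5920/7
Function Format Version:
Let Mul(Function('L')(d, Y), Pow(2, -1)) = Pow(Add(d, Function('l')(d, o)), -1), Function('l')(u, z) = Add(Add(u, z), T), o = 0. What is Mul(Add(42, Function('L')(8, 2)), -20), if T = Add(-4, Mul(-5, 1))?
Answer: Rational(-5920, 7) ≈ -845.71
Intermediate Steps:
T = -9 (T = Add(-4, -5) = -9)
Function('l')(u, z) = Add(-9, u, z) (Function('l')(u, z) = Add(Add(u, z), -9) = Add(-9, u, z))
Function('L')(d, Y) = Mul(2, Pow(Add(-9, Mul(2, d)), -1)) (Function('L')(d, Y) = Mul(2, Pow(Add(d, Add(-9, d, 0)), -1)) = Mul(2, Pow(Add(d, Add(-9, d)), -1)) = Mul(2, Pow(Add(-9, Mul(2, d)), -1)))
Mul(Add(42, Function('L')(8, 2)), -20) = Mul(Add(42, Mul(2, Pow(Add(-9, Mul(2, 8)), -1))), -20) = Mul(Add(42, Mul(2, Pow(Add(-9, 16), -1))), -20) = Mul(Add(42, Mul(2, Pow(7, -1))), -20) = Mul(Add(42, Mul(2, Rational(1, 7))), -20) = Mul(Add(42, Rational(2, 7)), -20) = Mul(Rational(296, 7), -20) = Rational(-5920, 7)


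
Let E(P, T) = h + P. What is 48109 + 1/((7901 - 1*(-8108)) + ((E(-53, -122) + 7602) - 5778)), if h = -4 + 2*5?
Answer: 855666675/17786 ≈ 48109.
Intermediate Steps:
h = 6 (h = -4 + 10 = 6)
E(P, T) = 6 + P
48109 + 1/((7901 - 1*(-8108)) + ((E(-53, -122) + 7602) - 5778)) = 48109 + 1/((7901 - 1*(-8108)) + (((6 - 53) + 7602) - 5778)) = 48109 + 1/((7901 + 8108) + ((-47 + 7602) - 5778)) = 48109 + 1/(16009 + (7555 - 5778)) = 48109 + 1/(16009 + 1777) = 48109 + 1/17786 = 855666675/17786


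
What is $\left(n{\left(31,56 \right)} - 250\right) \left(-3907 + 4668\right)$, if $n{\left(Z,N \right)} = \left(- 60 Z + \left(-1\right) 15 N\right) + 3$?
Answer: $-2242667$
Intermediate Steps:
$n{\left(Z,N \right)} = 3 - 60 Z - 15 N$ ($n{\left(Z,N \right)} = \left(- 60 Z - 15 N\right) + 3 = 3 - 60 Z - 15 N$)
$\left(n{\left(31,56 \right)} - 250\right) \left(-3907 + 4668\right) = \left(\left(3 - 1860 - 840\right) - 250\right) \left(-3907 + 4668\right) = \left(\left(3 - 1860 - 840\right) - 250\right) 761 = \left(-2697 - 250\right) 761 = \left(-2947\right) 761 = -2242667$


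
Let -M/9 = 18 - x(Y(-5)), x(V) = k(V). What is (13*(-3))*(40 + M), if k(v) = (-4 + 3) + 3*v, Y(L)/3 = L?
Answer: 20904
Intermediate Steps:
Y(L) = 3*L
k(v) = -1 + 3*v
x(V) = -1 + 3*V
M = -576 (M = -9*(18 - (-1 + 3*(3*(-5)))) = -9*(18 - (-1 + 3*(-15))) = -9*(18 - (-1 - 45)) = -9*(18 - 1*(-46)) = -9*(18 + 46) = -9*64 = -576)
(13*(-3))*(40 + M) = (13*(-3))*(40 - 576) = -39*(-536) = 20904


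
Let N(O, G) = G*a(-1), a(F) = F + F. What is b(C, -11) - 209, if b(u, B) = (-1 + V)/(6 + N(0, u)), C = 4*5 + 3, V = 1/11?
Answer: -9195/44 ≈ -208.98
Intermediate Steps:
a(F) = 2*F
N(O, G) = -2*G (N(O, G) = G*(2*(-1)) = G*(-2) = -2*G)
V = 1/11 ≈ 0.090909
C = 23 (C = 20 + 3 = 23)
b(u, B) = -10/(11*(6 - 2*u)) (b(u, B) = (-1 + 1/11)/(6 - 2*u) = -10/(11*(6 - 2*u)))
b(C, -11) - 209 = 5/(11*(-3 + 23)) - 209 = (5/11)/20 - 209 = (5/11)*(1/20) - 209 = 1/44 - 209 = -9195/44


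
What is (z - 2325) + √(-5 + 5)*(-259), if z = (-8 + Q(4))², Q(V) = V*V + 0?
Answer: -2261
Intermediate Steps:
Q(V) = V² (Q(V) = V² + 0 = V²)
z = 64 (z = (-8 + 4²)² = (-8 + 16)² = 8² = 64)
(z - 2325) + √(-5 + 5)*(-259) = (64 - 2325) + √(-5 + 5)*(-259) = -2261 + √0*(-259) = -2261 + 0*(-259) = -2261 + 0 = -2261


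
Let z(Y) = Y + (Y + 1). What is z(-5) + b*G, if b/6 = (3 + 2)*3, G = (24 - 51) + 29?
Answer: 171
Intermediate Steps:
z(Y) = 1 + 2*Y (z(Y) = Y + (1 + Y) = 1 + 2*Y)
G = 2 (G = -27 + 29 = 2)
b = 90 (b = 6*((3 + 2)*3) = 6*(5*3) = 6*15 = 90)
z(-5) + b*G = (1 + 2*(-5)) + 90*2 = (1 - 10) + 180 = -9 + 180 = 171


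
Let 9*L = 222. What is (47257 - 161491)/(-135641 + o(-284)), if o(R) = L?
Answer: 342702/406849 ≈ 0.84233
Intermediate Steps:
L = 74/3 (L = (⅑)*222 = 74/3 ≈ 24.667)
o(R) = 74/3
(47257 - 161491)/(-135641 + o(-284)) = (47257 - 161491)/(-135641 + 74/3) = -114234/(-406849/3) = -114234*(-3/406849) = 342702/406849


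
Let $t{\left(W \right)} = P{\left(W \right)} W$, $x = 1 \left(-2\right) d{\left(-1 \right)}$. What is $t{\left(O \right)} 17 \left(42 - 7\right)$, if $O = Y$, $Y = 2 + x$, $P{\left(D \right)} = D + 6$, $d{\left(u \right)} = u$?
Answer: $23800$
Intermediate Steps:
$P{\left(D \right)} = 6 + D$
$x = 2$ ($x = 1 \left(-2\right) \left(-1\right) = \left(-2\right) \left(-1\right) = 2$)
$Y = 4$ ($Y = 2 + 2 = 4$)
$O = 4$
$t{\left(W \right)} = W \left(6 + W\right)$ ($t{\left(W \right)} = \left(6 + W\right) W = W \left(6 + W\right)$)
$t{\left(O \right)} 17 \left(42 - 7\right) = 4 \left(6 + 4\right) 17 \left(42 - 7\right) = 4 \cdot 10 \cdot 17 \cdot 35 = 40 \cdot 595 = 23800$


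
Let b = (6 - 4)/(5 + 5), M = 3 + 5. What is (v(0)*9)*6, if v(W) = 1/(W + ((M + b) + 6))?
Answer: 270/71 ≈ 3.8028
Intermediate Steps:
M = 8
b = ⅕ (b = 2/10 = 2*(⅒) = ⅕ ≈ 0.20000)
v(W) = 1/(71/5 + W) (v(W) = 1/(W + ((8 + ⅕) + 6)) = 1/(W + (41/5 + 6)) = 1/(W + 71/5) = 1/(71/5 + W))
(v(0)*9)*6 = ((5/(71 + 5*0))*9)*6 = ((5/(71 + 0))*9)*6 = ((5/71)*9)*6 = (45/71)*6 = 270/71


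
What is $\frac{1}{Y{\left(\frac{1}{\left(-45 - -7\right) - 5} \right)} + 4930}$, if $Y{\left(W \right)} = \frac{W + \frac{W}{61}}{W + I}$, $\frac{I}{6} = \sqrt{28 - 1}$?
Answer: $\frac{686860096136}{3386220273561957} + \frac{81313 \sqrt{3}}{4514960364749276} \approx 0.00020284$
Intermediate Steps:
$I = 18 \sqrt{3}$ ($I = 6 \sqrt{28 - 1} = 6 \sqrt{27} = 6 \cdot 3 \sqrt{3} = 18 \sqrt{3} \approx 31.177$)
$Y{\left(W \right)} = \frac{62 W}{61 \left(W + 18 \sqrt{3}\right)}$ ($Y{\left(W \right)} = \frac{W + \frac{W}{61}}{W + 18 \sqrt{3}} = \frac{\frac{62}{61} W}{W + 18 \sqrt{3}} = \frac{62 W}{61 \left(W + 18 \sqrt{3}\right)}$)
$\frac{1}{Y{\left(\frac{1}{\left(-45 - -7\right) - 5} \right)} + 4930} = \frac{1}{\frac{62}{61 \left(\left(-45 - -7\right) - 5\right) \left(\frac{1}{\left(-45 - -7\right) - 5} + 18 \sqrt{3}\right)} + 4930} = \frac{1}{\frac{62}{61 \left(\left(-45 + 7\right) - 5\right) \left(\frac{1}{\left(-45 + 7\right) - 5} + 18 \sqrt{3}\right)} + 4930} = \frac{1}{\frac{62}{61 \left(-38 - 5\right) \left(\frac{1}{-38 - 5} + 18 \sqrt{3}\right)} + 4930} = \frac{1}{\frac{62}{61 \left(-43\right) \left(\frac{1}{-43} + 18 \sqrt{3}\right)} + 4930} = \frac{1}{\frac{62}{61} \left(- \frac{1}{43}\right) \frac{1}{- \frac{1}{43} + 18 \sqrt{3}} + 4930} = \frac{1}{- \frac{62}{2623 \left(- \frac{1}{43} + 18 \sqrt{3}\right)} + 4930} = \frac{1}{4930 - \frac{62}{2623 \left(- \frac{1}{43} + 18 \sqrt{3}\right)}}$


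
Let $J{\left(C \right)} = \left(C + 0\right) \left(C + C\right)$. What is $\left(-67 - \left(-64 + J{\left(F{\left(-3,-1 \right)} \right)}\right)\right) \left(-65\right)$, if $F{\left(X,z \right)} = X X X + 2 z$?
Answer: $109525$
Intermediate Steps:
$F{\left(X,z \right)} = X^{3} + 2 z$ ($F{\left(X,z \right)} = X^{2} X + 2 z = X^{3} + 2 z$)
$J{\left(C \right)} = 2 C^{2}$ ($J{\left(C \right)} = C 2 C = 2 C^{2}$)
$\left(-67 - \left(-64 + J{\left(F{\left(-3,-1 \right)} \right)}\right)\right) \left(-65\right) = \left(-67 + \left(64 - 2 \left(\left(-3\right)^{3} + 2 \left(-1\right)\right)^{2}\right)\right) \left(-65\right) = \left(-67 + \left(64 - 2 \left(-27 - 2\right)^{2}\right)\right) \left(-65\right) = \left(-67 + \left(64 - 2 \left(-29\right)^{2}\right)\right) \left(-65\right) = \left(-67 + \left(64 - 2 \cdot 841\right)\right) \left(-65\right) = \left(-67 + \left(64 - 1682\right)\right) \left(-65\right) = \left(-67 - 1618\right) \left(-65\right) = \left(-1685\right) \left(-65\right) = 109525$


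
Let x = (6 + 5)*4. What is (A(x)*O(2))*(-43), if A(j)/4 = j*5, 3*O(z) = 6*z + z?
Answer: -529760/3 ≈ -1.7659e+5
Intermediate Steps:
x = 44 (x = 11*4 = 44)
O(z) = 7*z/3 (O(z) = (6*z + z)/3 = (7*z)/3 = 7*z/3)
A(j) = 20*j (A(j) = 4*(j*5) = 4*(5*j) = 20*j)
(A(x)*O(2))*(-43) = ((20*44)*((7/3)*2))*(-43) = (880*(14/3))*(-43) = (12320/3)*(-43) = -529760/3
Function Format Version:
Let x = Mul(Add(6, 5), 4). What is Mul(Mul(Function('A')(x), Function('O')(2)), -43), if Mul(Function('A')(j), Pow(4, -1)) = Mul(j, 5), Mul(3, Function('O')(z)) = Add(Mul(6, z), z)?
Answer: Rational(-529760, 3) ≈ -1.7659e+5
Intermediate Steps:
x = 44 (x = Mul(11, 4) = 44)
Function('O')(z) = Mul(Rational(7, 3), z) (Function('O')(z) = Mul(Rational(1, 3), Add(Mul(6, z), z)) = Mul(Rational(1, 3), Mul(7, z)) = Mul(Rational(7, 3), z))
Function('A')(j) = Mul(20, j) (Function('A')(j) = Mul(4, Mul(j, 5)) = Mul(4, Mul(5, j)) = Mul(20, j))
Mul(Mul(Function('A')(x), Function('O')(2)), -43) = Mul(Mul(Mul(20, 44), Mul(Rational(7, 3), 2)), -43) = Mul(Mul(880, Rational(14, 3)), -43) = Mul(Rational(12320, 3), -43) = Rational(-529760, 3)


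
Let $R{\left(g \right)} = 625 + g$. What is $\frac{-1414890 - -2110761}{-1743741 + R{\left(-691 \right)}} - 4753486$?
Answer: $- \frac{2763054285691}{581269} \approx -4.7535 \cdot 10^{6}$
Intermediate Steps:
$\frac{-1414890 - -2110761}{-1743741 + R{\left(-691 \right)}} - 4753486 = \frac{-1414890 - -2110761}{-1743741 + \left(625 - 691\right)} - 4753486 = \frac{-1414890 + 2110761}{-1743741 - 66} - 4753486 = \frac{695871}{-1743807} - 4753486 = 695871 \left(- \frac{1}{1743807}\right) - 4753486 = - \frac{231957}{581269} - 4753486 = - \frac{2763054285691}{581269}$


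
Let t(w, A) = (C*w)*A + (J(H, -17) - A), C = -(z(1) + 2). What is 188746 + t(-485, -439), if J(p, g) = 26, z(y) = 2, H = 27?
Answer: -662449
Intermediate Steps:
C = -4 (C = -(2 + 2) = -1*4 = -4)
t(w, A) = 26 - A - 4*A*w (t(w, A) = (-4*w)*A + (26 - A) = -4*A*w + (26 - A) = 26 - A - 4*A*w)
188746 + t(-485, -439) = 188746 + (26 - 1*(-439) - 4*(-439)*(-485)) = 188746 + (26 + 439 - 851660) = 188746 - 851195 = -662449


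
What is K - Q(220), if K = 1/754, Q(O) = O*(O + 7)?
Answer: -37654759/754 ≈ -49940.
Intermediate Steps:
Q(O) = O*(7 + O)
K = 1/754 ≈ 0.0013263
K - Q(220) = 1/754 - 220*(7 + 220) = 1/754 - 220*227 = 1/754 - 1*49940 = 1/754 - 49940 = -37654759/754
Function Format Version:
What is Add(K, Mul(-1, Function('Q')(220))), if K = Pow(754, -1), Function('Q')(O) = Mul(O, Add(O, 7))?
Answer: Rational(-37654759, 754) ≈ -49940.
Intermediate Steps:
Function('Q')(O) = Mul(O, Add(7, O))
K = Rational(1, 754) ≈ 0.0013263
Add(K, Mul(-1, Function('Q')(220))) = Add(Rational(1, 754), Mul(-1, Mul(220, Add(7, 220)))) = Add(Rational(1, 754), Mul(-1, Mul(220, 227))) = Add(Rational(1, 754), Mul(-1, 49940)) = Add(Rational(1, 754), -49940) = Rational(-37654759, 754)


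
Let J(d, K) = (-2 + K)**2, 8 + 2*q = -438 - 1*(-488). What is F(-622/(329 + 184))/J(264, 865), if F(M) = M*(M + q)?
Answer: -6313922/196000112961 ≈ -3.2214e-5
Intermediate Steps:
q = 21 (q = -4 + (-438 - 1*(-488))/2 = -4 + (-438 + 488)/2 = -4 + (1/2)*50 = -4 + 25 = 21)
F(M) = M*(21 + M) (F(M) = M*(M + 21) = M*(21 + M))
F(-622/(329 + 184))/J(264, 865) = ((-622/(329 + 184))*(21 - 622/(329 + 184)))/((-2 + 865)**2) = ((-622/513)*(21 - 622/513))/(863**2) = ((-622*1/513)*(21 - 622*1/513))/744769 = -622*(21 - 622/513)/513*(1/744769) = -622/513*10151/513*(1/744769) = -6313922/263169*1/744769 = -6313922/196000112961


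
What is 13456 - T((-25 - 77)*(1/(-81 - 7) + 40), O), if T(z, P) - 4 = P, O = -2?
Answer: 13454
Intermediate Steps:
T(z, P) = 4 + P
13456 - T((-25 - 77)*(1/(-81 - 7) + 40), O) = 13456 - (4 - 2) = 13456 - 1*2 = 13456 - 2 = 13454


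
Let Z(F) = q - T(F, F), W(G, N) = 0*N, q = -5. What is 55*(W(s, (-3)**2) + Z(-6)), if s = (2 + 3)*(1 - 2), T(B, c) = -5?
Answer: 0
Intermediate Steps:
s = -5 (s = 5*(-1) = -5)
W(G, N) = 0
Z(F) = 0 (Z(F) = -5 - 1*(-5) = -5 + 5 = 0)
55*(W(s, (-3)**2) + Z(-6)) = 55*(0 + 0) = 55*0 = 0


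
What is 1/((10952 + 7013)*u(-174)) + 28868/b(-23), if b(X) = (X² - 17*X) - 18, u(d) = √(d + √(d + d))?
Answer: 14434/451 + √2/(35930*√(-87 + I*√87)) ≈ 32.004 - 4.2018e-6*I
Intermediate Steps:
u(d) = √(d + √2*√d) (u(d) = √(d + √(2*d)) = √(d + √2*√d))
b(X) = -18 + X² - 17*X
1/((10952 + 7013)*u(-174)) + 28868/b(-23) = 1/((10952 + 7013)*(√(-174 + √2*√(-174)))) + 28868/(-18 + (-23)² - 17*(-23)) = 1/(17965*(√(-174 + √2*(I*√174)))) + 28868/(-18 + 529 + 391) = 1/(17965*(√(-174 + 2*I*√87))) + 28868/902 = 1/(17965*√(-174 + 2*I*√87)) + 28868*(1/902) = 1/(17965*√(-174 + 2*I*√87)) + 14434/451 = 14434/451 + 1/(17965*√(-174 + 2*I*√87))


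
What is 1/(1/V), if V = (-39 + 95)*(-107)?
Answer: -5992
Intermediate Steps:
V = -5992 (V = 56*(-107) = -5992)
1/(1/V) = 1/(1/(-5992)) = 1/(-1/5992) = -5992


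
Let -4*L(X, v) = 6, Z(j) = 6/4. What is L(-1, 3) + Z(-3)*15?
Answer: 21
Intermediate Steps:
Z(j) = 3/2 (Z(j) = 6*(1/4) = 3/2)
L(X, v) = -3/2 (L(X, v) = -1/4*6 = -3/2)
L(-1, 3) + Z(-3)*15 = -3/2 + (3/2)*15 = -3/2 + 45/2 = 21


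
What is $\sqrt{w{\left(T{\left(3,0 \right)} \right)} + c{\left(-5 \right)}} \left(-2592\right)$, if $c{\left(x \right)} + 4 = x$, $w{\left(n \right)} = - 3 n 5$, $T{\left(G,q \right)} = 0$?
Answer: $- 7776 i \approx - 7776.0 i$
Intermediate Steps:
$w{\left(n \right)} = - 15 n$
$c{\left(x \right)} = -4 + x$
$\sqrt{w{\left(T{\left(3,0 \right)} \right)} + c{\left(-5 \right)}} \left(-2592\right) = \sqrt{\left(-15\right) 0 - 9} \left(-2592\right) = \sqrt{0 - 9} \left(-2592\right) = \sqrt{-9} \left(-2592\right) = 3 i \left(-2592\right) = - 7776 i$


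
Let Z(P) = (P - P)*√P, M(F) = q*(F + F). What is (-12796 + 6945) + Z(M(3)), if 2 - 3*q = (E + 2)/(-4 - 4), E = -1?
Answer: -5851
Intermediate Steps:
q = 17/24 (q = ⅔ - (-1 + 2)/(3*(-4 - 4)) = ⅔ - 1/(3*(-8)) = ⅔ - (-1)/(3*8) = ⅔ - ⅓*(-⅛) = ⅔ + 1/24 = 17/24 ≈ 0.70833)
M(F) = 17*F/12 (M(F) = 17*(F + F)/24 = 17*(2*F)/24 = 17*F/12)
Z(P) = 0 (Z(P) = 0*√P = 0)
(-12796 + 6945) + Z(M(3)) = (-12796 + 6945) + 0 = -5851 + 0 = -5851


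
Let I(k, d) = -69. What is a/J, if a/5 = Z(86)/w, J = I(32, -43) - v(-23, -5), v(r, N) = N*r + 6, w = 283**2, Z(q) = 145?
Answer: -145/3043382 ≈ -4.7644e-5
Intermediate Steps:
w = 80089
v(r, N) = 6 + N*r
J = -190 (J = -69 - (6 - 5*(-23)) = -69 - (6 + 115) = -69 - 1*121 = -69 - 121 = -190)
a = 725/80089 (a = 5*(145/80089) = 725/80089 ≈ 0.0090524)
a/J = (725/80089)/(-190) = (725/80089)*(-1/190) = -145/3043382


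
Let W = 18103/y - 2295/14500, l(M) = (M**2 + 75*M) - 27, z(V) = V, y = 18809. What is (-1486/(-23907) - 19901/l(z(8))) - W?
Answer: -3208302826091/100310277900 ≈ -31.984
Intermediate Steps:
l(M) = -27 + M**2 + 75*M
W = 43865369/54546100 (W = 18103/18809 - 2295/14500 = 18103*(1/18809) - 2295*1/14500 = 18103/18809 - 459/2900 = 43865369/54546100 ≈ 0.80419)
(-1486/(-23907) - 19901/l(z(8))) - W = (-1486/(-23907) - 19901/(-27 + 8**2 + 75*8)) - 1*43865369/54546100 = (-1486*(-1/23907) - 19901/(-27 + 64 + 600)) - 43865369/54546100 = (1486/23907 - 19901/637) - 43865369/54546100 = (1486/23907 - 19901*1/637) - 43865369/54546100 = (1486/23907 - 2843/91) - 43865369/54546100 = -401375/12873 - 43865369/54546100 = -3208302826091/100310277900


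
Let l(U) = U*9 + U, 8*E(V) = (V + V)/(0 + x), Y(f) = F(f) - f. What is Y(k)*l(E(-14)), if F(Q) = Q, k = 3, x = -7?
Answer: 0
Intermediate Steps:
Y(f) = 0 (Y(f) = f - f = 0)
E(V) = -V/28 (E(V) = ((V + V)/(0 - 7))/8 = ((2*V)/(-7))/8 = ((2*V)*(-1/7))/8 = (-2*V/7)/8 = -V/28)
l(U) = 10*U (l(U) = 9*U + U = 10*U)
Y(k)*l(E(-14)) = 0*(10*(-1/28*(-14))) = 0*(10*(1/2)) = 0*5 = 0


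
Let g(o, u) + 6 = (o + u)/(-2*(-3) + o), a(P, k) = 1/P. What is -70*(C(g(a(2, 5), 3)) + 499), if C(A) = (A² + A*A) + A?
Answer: -6544300/169 ≈ -38724.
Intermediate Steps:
g(o, u) = -6 + (o + u)/(6 + o) (g(o, u) = -6 + (o + u)/(-2*(-3) + o) = -6 + (o + u)/(6 + o))
C(A) = A + 2*A² (C(A) = (A² + A²) + A = 2*A² + A = A + 2*A²)
-70*(C(g(a(2, 5), 3)) + 499) = -70*(((-36 + 3 - 5/2)/(6 + 1/2))*(1 + 2*((-36 + 3 - 5/2)/(6 + 1/2))) + 499) = -70*(((-36 + 3 - 5*½)/(6 + ½))*(1 + 2*((-36 + 3 - 5*½)/(6 + ½))) + 499) = -70*(((-36 + 3 - 5/2)/(13/2))*(1 + 2*((-36 + 3 - 5/2)/(13/2))) + 499) = -70*(((2/13)*(-71/2))*(1 + 2*((2/13)*(-71/2))) + 499) = -70*(-71*(1 + 2*(-71/13))/13 + 499) = -70*(-71*(1 - 142/13)/13 + 499) = -70*(-71/13*(-129/13) + 499) = -70*(9159/169 + 499) = -70*93490/169 = -6544300/169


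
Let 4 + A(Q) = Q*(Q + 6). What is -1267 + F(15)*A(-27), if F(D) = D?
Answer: 7178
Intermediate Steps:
A(Q) = -4 + Q*(6 + Q) (A(Q) = -4 + Q*(Q + 6) = -4 + Q*(6 + Q))
-1267 + F(15)*A(-27) = -1267 + 15*(-4 + (-27)**2 + 6*(-27)) = -1267 + 15*(-4 + 729 - 162) = -1267 + 15*563 = -1267 + 8445 = 7178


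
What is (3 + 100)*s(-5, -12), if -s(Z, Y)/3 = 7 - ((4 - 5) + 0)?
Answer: -2472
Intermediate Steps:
s(Z, Y) = -24 (s(Z, Y) = -3*(7 - ((4 - 5) + 0)) = -3*(7 - (-1 + 0)) = -3*(7 - 1*(-1)) = -3*(7 + 1) = -3*8 = -24)
(3 + 100)*s(-5, -12) = (3 + 100)*(-24) = 103*(-24) = -2472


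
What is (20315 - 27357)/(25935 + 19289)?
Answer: -3521/22612 ≈ -0.15571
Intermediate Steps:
(20315 - 27357)/(25935 + 19289) = -7042/45224 = -7042*1/45224 = -3521/22612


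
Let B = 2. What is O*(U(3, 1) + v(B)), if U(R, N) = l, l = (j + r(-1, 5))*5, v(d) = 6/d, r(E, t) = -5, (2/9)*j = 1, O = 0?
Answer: 0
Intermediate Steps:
j = 9/2 (j = (9/2)*1 = 9/2 ≈ 4.5000)
l = -5/2 (l = (9/2 - 5)*5 = -1/2*5 = -5/2 ≈ -2.5000)
U(R, N) = -5/2
O*(U(3, 1) + v(B)) = 0*(-5/2 + 6/2) = 0*(-5/2 + 6*(1/2)) = 0*(-5/2 + 3) = 0*(1/2) = 0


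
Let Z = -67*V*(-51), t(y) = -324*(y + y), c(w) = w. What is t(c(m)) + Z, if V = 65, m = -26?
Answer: 238953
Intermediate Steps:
t(y) = -648*y
Z = 222105 (Z = -67*65*(-51) = -4355*(-51) = 222105)
t(c(m)) + Z = -648*(-26) + 222105 = 16848 + 222105 = 238953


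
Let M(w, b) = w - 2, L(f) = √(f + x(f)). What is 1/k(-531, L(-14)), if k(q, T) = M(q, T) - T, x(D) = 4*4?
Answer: -533/284087 + √2/284087 ≈ -0.0018712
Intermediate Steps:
x(D) = 16
L(f) = √(16 + f) (L(f) = √(f + 16) = √(16 + f))
M(w, b) = -2 + w
k(q, T) = -2 + q - T (k(q, T) = (-2 + q) - T = -2 + q - T)
1/k(-531, L(-14)) = 1/(-2 - 531 - √(16 - 14)) = 1/(-2 - 531 - √2) = 1/(-533 - √2)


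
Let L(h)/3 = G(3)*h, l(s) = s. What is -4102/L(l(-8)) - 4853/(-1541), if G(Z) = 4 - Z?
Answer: 139949/804 ≈ 174.07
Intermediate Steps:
L(h) = 3*h (L(h) = 3*((4 - 1*3)*h) = 3*((4 - 3)*h) = 3*(1*h) = 3*h)
-4102/L(l(-8)) - 4853/(-1541) = -4102/(3*(-8)) - 4853/(-1541) = -4102/(-24) - 4853*(-1/1541) = -4102*(-1/24) + 211/67 = 2051/12 + 211/67 = 139949/804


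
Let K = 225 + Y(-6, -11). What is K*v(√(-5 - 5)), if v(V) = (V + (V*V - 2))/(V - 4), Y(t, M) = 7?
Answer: 6728/13 + 928*I*√10/13 ≈ 517.54 + 225.74*I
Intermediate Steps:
v(V) = (-2 + V + V²)/(-4 + V) (v(V) = (V + (V² - 2))/(-4 + V) = (V + (-2 + V²))/(-4 + V) = (-2 + V + V²)/(-4 + V))
K = 232 (K = 225 + 7 = 232)
K*v(√(-5 - 5)) = 232*((-2 + √(-5 - 5) + (√(-5 - 5))²)/(-4 + √(-5 - 5))) = 232*((-2 + √(-10) + (√(-10))²)/(-4 + √(-10))) = 232*((-2 + I*√10 + (I*√10)²)/(-4 + I*√10)) = 232*((-2 + I*√10 - 10)/(-4 + I*√10)) = 232*((-12 + I*√10)/(-4 + I*√10)) = 232*(-12 + I*√10)/(-4 + I*√10)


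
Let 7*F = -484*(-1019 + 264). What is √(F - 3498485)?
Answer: 5*I*√6754713/7 ≈ 1856.4*I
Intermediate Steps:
F = 365420/7 (F = (-484*(-1019 + 264))/7 = (-484*(-755))/7 = (-1*(-365420))/7 = (⅐)*365420 = 365420/7 ≈ 52203.)
√(F - 3498485) = √(365420/7 - 3498485) = √(-24123975/7) = 5*I*√6754713/7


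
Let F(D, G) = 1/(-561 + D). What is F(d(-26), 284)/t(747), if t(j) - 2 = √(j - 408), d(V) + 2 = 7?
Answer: 1/93130 - √339/186260 ≈ -8.8113e-5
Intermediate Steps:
d(V) = 5 (d(V) = -2 + 7 = 5)
t(j) = 2 + √(-408 + j) (t(j) = 2 + √(j - 408) = 2 + √(-408 + j))
F(d(-26), 284)/t(747) = 1/((-561 + 5)*(2 + √(-408 + 747))) = 1/((-556)*(2 + √339)) = -1/(556*(2 + √339))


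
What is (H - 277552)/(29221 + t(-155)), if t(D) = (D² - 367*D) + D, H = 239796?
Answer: -9439/27494 ≈ -0.34331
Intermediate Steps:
t(D) = D² - 366*D
(H - 277552)/(29221 + t(-155)) = (239796 - 277552)/(29221 - 155*(-366 - 155)) = -37756/(29221 - 155*(-521)) = -37756/(29221 + 80755) = -37756/109976 = -37756*1/109976 = -9439/27494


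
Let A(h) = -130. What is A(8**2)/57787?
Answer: -130/57787 ≈ -0.0022496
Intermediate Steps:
A(8**2)/57787 = -130/57787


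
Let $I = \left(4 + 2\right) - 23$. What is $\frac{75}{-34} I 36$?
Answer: $1350$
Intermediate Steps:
$I = -17$ ($I = 6 - 23 = -17$)
$\frac{75}{-34} I 36 = \frac{75}{-34} \left(-17\right) 36 = 75 \left(- \frac{1}{34}\right) \left(-17\right) 36 = \left(- \frac{75}{34}\right) \left(-17\right) 36 = \frac{75}{2} \cdot 36 = 1350$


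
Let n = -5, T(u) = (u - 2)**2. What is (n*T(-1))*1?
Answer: -45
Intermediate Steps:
T(u) = (-2 + u)**2
(n*T(-1))*1 = -5*(-2 - 1)**2*1 = -5*(-3)**2*1 = -5*9*1 = -45*1 = -45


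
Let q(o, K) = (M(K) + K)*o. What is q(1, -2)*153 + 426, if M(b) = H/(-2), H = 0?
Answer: 120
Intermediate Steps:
M(b) = 0 (M(b) = 0/(-2) = 0*(-½) = 0)
q(o, K) = K*o (q(o, K) = (0 + K)*o = K*o)
q(1, -2)*153 + 426 = -2*1*153 + 426 = -2*153 + 426 = -306 + 426 = 120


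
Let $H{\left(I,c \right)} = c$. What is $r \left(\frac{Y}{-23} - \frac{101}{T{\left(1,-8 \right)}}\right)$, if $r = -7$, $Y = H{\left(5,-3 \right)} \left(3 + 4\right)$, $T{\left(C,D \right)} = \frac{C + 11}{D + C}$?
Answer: $- \frac{115591}{276} \approx -418.81$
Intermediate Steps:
$T{\left(C,D \right)} = \frac{11 + C}{C + D}$
$Y = -21$ ($Y = - 3 \left(3 + 4\right) = \left(-3\right) 7 = -21$)
$r \left(\frac{Y}{-23} - \frac{101}{T{\left(1,-8 \right)}}\right) = - 7 \left(- \frac{21}{-23} - \frac{101}{\frac{1}{1 - 8} \left(11 + 1\right)}\right) = - 7 \left(\left(-21\right) \left(- \frac{1}{23}\right) - \frac{101}{\frac{1}{-7} \cdot 12}\right) = - 7 \left(\frac{21}{23} - \frac{101}{\left(- \frac{1}{7}\right) 12}\right) = - 7 \left(\frac{21}{23} - \frac{101}{- \frac{12}{7}}\right) = - 7 \left(\frac{21}{23} - - \frac{707}{12}\right) = - 7 \left(\frac{21}{23} + \frac{707}{12}\right) = \left(-7\right) \frac{16513}{276} = - \frac{115591}{276}$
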